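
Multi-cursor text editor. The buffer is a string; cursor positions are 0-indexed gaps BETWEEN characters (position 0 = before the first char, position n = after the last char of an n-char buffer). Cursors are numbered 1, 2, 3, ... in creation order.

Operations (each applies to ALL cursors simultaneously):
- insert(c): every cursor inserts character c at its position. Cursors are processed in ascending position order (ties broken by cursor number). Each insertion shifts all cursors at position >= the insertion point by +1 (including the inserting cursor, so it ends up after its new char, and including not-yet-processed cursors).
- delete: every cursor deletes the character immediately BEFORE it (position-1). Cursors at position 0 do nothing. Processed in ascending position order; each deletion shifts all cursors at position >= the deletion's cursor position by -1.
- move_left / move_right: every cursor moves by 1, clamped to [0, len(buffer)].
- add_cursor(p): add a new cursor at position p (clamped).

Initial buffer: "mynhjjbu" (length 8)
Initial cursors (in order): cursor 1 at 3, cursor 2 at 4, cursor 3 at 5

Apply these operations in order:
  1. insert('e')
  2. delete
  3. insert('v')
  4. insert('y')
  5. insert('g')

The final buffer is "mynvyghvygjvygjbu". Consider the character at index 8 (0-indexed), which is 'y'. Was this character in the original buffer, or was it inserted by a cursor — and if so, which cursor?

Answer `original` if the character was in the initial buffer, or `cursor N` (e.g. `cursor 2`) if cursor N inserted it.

Answer: cursor 2

Derivation:
After op 1 (insert('e')): buffer="mynehejejbu" (len 11), cursors c1@4 c2@6 c3@8, authorship ...1.2.3...
After op 2 (delete): buffer="mynhjjbu" (len 8), cursors c1@3 c2@4 c3@5, authorship ........
After op 3 (insert('v')): buffer="mynvhvjvjbu" (len 11), cursors c1@4 c2@6 c3@8, authorship ...1.2.3...
After op 4 (insert('y')): buffer="mynvyhvyjvyjbu" (len 14), cursors c1@5 c2@8 c3@11, authorship ...11.22.33...
After op 5 (insert('g')): buffer="mynvyghvygjvygjbu" (len 17), cursors c1@6 c2@10 c3@14, authorship ...111.222.333...
Authorship (.=original, N=cursor N): . . . 1 1 1 . 2 2 2 . 3 3 3 . . .
Index 8: author = 2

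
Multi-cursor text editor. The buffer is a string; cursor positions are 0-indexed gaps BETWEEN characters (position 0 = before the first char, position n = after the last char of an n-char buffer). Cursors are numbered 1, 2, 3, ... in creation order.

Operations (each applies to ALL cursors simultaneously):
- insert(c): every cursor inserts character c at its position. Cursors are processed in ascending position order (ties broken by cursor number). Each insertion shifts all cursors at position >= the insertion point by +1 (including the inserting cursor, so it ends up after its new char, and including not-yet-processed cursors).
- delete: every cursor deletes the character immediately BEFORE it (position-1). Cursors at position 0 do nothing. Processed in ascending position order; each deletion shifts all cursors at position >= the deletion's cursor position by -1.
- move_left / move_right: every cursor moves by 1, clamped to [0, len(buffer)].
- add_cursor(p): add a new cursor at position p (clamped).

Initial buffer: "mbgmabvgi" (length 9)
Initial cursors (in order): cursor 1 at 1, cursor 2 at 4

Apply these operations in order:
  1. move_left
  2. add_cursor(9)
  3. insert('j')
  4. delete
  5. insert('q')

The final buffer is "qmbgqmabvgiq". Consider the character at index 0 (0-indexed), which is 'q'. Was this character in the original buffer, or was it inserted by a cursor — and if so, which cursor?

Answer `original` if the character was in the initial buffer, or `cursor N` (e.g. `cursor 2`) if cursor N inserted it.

After op 1 (move_left): buffer="mbgmabvgi" (len 9), cursors c1@0 c2@3, authorship .........
After op 2 (add_cursor(9)): buffer="mbgmabvgi" (len 9), cursors c1@0 c2@3 c3@9, authorship .........
After op 3 (insert('j')): buffer="jmbgjmabvgij" (len 12), cursors c1@1 c2@5 c3@12, authorship 1...2......3
After op 4 (delete): buffer="mbgmabvgi" (len 9), cursors c1@0 c2@3 c3@9, authorship .........
After op 5 (insert('q')): buffer="qmbgqmabvgiq" (len 12), cursors c1@1 c2@5 c3@12, authorship 1...2......3
Authorship (.=original, N=cursor N): 1 . . . 2 . . . . . . 3
Index 0: author = 1

Answer: cursor 1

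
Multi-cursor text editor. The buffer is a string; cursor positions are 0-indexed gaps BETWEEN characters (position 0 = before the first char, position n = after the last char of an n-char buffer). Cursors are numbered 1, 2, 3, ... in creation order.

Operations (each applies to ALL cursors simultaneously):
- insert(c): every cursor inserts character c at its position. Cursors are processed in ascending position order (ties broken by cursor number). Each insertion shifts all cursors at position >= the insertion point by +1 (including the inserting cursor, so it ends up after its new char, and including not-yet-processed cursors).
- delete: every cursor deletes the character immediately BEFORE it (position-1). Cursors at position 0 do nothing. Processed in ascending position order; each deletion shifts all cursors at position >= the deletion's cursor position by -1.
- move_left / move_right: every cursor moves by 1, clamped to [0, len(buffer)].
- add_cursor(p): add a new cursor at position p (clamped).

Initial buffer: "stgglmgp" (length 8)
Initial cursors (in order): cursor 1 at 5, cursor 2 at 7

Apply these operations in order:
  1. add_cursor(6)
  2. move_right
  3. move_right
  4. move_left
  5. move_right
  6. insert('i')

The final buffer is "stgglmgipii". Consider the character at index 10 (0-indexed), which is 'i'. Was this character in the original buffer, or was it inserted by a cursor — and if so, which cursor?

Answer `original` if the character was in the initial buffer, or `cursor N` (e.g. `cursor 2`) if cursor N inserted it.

Answer: cursor 3

Derivation:
After op 1 (add_cursor(6)): buffer="stgglmgp" (len 8), cursors c1@5 c3@6 c2@7, authorship ........
After op 2 (move_right): buffer="stgglmgp" (len 8), cursors c1@6 c3@7 c2@8, authorship ........
After op 3 (move_right): buffer="stgglmgp" (len 8), cursors c1@7 c2@8 c3@8, authorship ........
After op 4 (move_left): buffer="stgglmgp" (len 8), cursors c1@6 c2@7 c3@7, authorship ........
After op 5 (move_right): buffer="stgglmgp" (len 8), cursors c1@7 c2@8 c3@8, authorship ........
After op 6 (insert('i')): buffer="stgglmgipii" (len 11), cursors c1@8 c2@11 c3@11, authorship .......1.23
Authorship (.=original, N=cursor N): . . . . . . . 1 . 2 3
Index 10: author = 3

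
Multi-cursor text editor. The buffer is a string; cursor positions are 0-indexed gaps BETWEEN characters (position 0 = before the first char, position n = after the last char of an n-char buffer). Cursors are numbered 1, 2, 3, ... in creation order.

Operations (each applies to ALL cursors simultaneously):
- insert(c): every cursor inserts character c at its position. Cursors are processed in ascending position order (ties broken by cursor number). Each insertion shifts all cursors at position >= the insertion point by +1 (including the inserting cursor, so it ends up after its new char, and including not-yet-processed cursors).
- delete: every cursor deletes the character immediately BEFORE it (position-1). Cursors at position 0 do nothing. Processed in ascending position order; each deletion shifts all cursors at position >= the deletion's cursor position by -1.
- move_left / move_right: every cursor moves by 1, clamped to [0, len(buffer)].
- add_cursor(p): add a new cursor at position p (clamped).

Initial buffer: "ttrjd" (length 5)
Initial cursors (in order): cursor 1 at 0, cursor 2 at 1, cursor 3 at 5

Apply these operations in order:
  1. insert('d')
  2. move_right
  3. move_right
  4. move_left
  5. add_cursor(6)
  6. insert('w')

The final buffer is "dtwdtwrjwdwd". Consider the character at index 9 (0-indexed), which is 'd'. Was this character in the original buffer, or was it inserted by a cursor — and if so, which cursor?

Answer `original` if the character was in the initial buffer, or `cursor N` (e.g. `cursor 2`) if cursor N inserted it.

Answer: original

Derivation:
After op 1 (insert('d')): buffer="dtdtrjdd" (len 8), cursors c1@1 c2@3 c3@8, authorship 1.2....3
After op 2 (move_right): buffer="dtdtrjdd" (len 8), cursors c1@2 c2@4 c3@8, authorship 1.2....3
After op 3 (move_right): buffer="dtdtrjdd" (len 8), cursors c1@3 c2@5 c3@8, authorship 1.2....3
After op 4 (move_left): buffer="dtdtrjdd" (len 8), cursors c1@2 c2@4 c3@7, authorship 1.2....3
After op 5 (add_cursor(6)): buffer="dtdtrjdd" (len 8), cursors c1@2 c2@4 c4@6 c3@7, authorship 1.2....3
After op 6 (insert('w')): buffer="dtwdtwrjwdwd" (len 12), cursors c1@3 c2@6 c4@9 c3@11, authorship 1.12.2..4.33
Authorship (.=original, N=cursor N): 1 . 1 2 . 2 . . 4 . 3 3
Index 9: author = original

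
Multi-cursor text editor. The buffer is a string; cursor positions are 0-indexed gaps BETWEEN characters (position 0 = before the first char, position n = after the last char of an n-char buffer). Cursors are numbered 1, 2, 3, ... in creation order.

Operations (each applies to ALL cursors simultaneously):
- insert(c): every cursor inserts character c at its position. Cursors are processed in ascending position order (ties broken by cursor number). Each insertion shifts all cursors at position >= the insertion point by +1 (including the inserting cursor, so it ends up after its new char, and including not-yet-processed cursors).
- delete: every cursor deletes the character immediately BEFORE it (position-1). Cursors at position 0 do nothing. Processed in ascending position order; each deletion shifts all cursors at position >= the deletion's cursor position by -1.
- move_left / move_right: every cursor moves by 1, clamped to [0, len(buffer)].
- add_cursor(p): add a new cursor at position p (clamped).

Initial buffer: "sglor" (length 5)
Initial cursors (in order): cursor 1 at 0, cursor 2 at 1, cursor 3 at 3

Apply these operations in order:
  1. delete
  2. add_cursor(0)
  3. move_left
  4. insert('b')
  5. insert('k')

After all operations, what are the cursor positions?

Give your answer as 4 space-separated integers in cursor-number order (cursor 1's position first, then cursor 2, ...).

Answer: 8 8 8 8

Derivation:
After op 1 (delete): buffer="gor" (len 3), cursors c1@0 c2@0 c3@1, authorship ...
After op 2 (add_cursor(0)): buffer="gor" (len 3), cursors c1@0 c2@0 c4@0 c3@1, authorship ...
After op 3 (move_left): buffer="gor" (len 3), cursors c1@0 c2@0 c3@0 c4@0, authorship ...
After op 4 (insert('b')): buffer="bbbbgor" (len 7), cursors c1@4 c2@4 c3@4 c4@4, authorship 1234...
After op 5 (insert('k')): buffer="bbbbkkkkgor" (len 11), cursors c1@8 c2@8 c3@8 c4@8, authorship 12341234...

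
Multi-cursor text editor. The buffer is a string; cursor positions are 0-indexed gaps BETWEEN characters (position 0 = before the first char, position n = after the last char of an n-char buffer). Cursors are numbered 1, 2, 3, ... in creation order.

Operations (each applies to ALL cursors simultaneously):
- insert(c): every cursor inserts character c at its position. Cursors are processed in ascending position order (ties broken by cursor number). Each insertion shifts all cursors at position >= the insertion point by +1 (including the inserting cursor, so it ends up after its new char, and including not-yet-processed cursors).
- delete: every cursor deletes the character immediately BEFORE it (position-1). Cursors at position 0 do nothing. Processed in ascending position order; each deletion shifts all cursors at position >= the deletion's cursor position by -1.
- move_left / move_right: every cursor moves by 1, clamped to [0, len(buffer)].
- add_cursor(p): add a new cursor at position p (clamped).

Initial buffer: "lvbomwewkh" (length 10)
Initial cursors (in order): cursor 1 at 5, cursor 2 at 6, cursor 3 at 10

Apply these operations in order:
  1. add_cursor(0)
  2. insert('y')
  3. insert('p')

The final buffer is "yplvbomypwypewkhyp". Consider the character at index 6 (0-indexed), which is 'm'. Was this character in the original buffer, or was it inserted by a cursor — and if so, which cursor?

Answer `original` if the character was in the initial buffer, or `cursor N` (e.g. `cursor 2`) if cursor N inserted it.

Answer: original

Derivation:
After op 1 (add_cursor(0)): buffer="lvbomwewkh" (len 10), cursors c4@0 c1@5 c2@6 c3@10, authorship ..........
After op 2 (insert('y')): buffer="ylvbomywyewkhy" (len 14), cursors c4@1 c1@7 c2@9 c3@14, authorship 4.....1.2....3
After op 3 (insert('p')): buffer="yplvbomypwypewkhyp" (len 18), cursors c4@2 c1@9 c2@12 c3@18, authorship 44.....11.22....33
Authorship (.=original, N=cursor N): 4 4 . . . . . 1 1 . 2 2 . . . . 3 3
Index 6: author = original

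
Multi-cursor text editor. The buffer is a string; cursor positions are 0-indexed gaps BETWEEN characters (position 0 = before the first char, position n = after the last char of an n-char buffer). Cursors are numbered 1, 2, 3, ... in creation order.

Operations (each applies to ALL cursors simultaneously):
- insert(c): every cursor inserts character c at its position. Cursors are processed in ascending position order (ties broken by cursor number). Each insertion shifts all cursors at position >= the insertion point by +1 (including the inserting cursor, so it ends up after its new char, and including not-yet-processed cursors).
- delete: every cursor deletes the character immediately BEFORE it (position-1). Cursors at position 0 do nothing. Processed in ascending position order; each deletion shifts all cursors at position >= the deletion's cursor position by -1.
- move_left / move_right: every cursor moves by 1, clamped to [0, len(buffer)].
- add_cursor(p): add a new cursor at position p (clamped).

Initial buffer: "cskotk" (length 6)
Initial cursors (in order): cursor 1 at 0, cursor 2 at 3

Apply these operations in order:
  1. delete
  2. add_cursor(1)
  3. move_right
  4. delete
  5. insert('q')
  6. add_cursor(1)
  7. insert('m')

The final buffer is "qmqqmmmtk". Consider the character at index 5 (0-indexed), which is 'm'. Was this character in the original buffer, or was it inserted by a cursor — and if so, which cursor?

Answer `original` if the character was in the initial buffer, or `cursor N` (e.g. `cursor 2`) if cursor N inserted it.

Answer: cursor 2

Derivation:
After op 1 (delete): buffer="csotk" (len 5), cursors c1@0 c2@2, authorship .....
After op 2 (add_cursor(1)): buffer="csotk" (len 5), cursors c1@0 c3@1 c2@2, authorship .....
After op 3 (move_right): buffer="csotk" (len 5), cursors c1@1 c3@2 c2@3, authorship .....
After op 4 (delete): buffer="tk" (len 2), cursors c1@0 c2@0 c3@0, authorship ..
After op 5 (insert('q')): buffer="qqqtk" (len 5), cursors c1@3 c2@3 c3@3, authorship 123..
After op 6 (add_cursor(1)): buffer="qqqtk" (len 5), cursors c4@1 c1@3 c2@3 c3@3, authorship 123..
After op 7 (insert('m')): buffer="qmqqmmmtk" (len 9), cursors c4@2 c1@7 c2@7 c3@7, authorship 1423123..
Authorship (.=original, N=cursor N): 1 4 2 3 1 2 3 . .
Index 5: author = 2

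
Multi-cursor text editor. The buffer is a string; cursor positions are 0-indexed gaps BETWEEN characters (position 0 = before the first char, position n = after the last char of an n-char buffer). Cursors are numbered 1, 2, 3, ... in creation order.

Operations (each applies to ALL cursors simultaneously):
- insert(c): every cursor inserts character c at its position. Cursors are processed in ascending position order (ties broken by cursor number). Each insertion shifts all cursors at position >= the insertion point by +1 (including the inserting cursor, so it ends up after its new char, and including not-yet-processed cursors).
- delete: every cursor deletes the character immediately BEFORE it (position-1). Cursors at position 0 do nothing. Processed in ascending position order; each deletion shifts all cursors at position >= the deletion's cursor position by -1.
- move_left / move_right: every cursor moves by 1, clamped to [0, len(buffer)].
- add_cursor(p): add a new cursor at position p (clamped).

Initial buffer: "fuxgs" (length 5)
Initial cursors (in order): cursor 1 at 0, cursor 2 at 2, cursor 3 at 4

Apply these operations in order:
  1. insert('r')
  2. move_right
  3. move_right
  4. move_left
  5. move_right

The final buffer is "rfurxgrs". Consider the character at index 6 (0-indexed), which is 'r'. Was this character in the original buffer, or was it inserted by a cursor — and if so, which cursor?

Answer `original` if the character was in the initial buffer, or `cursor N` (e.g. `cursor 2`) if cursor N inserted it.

Answer: cursor 3

Derivation:
After op 1 (insert('r')): buffer="rfurxgrs" (len 8), cursors c1@1 c2@4 c3@7, authorship 1..2..3.
After op 2 (move_right): buffer="rfurxgrs" (len 8), cursors c1@2 c2@5 c3@8, authorship 1..2..3.
After op 3 (move_right): buffer="rfurxgrs" (len 8), cursors c1@3 c2@6 c3@8, authorship 1..2..3.
After op 4 (move_left): buffer="rfurxgrs" (len 8), cursors c1@2 c2@5 c3@7, authorship 1..2..3.
After op 5 (move_right): buffer="rfurxgrs" (len 8), cursors c1@3 c2@6 c3@8, authorship 1..2..3.
Authorship (.=original, N=cursor N): 1 . . 2 . . 3 .
Index 6: author = 3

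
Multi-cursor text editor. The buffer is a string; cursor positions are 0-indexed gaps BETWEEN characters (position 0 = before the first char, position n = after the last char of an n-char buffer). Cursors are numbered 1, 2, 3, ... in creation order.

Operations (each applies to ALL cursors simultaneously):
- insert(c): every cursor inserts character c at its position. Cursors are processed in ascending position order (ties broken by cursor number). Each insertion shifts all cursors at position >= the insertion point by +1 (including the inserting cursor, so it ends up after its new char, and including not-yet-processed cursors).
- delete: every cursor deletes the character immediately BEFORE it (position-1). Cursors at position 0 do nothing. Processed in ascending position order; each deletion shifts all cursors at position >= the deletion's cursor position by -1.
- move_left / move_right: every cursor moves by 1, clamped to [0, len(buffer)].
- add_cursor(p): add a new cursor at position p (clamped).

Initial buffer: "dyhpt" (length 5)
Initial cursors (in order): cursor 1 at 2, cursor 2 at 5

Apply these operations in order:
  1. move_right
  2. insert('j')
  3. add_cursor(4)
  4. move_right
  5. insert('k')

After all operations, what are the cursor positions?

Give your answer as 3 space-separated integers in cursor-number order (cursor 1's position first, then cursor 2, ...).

After op 1 (move_right): buffer="dyhpt" (len 5), cursors c1@3 c2@5, authorship .....
After op 2 (insert('j')): buffer="dyhjptj" (len 7), cursors c1@4 c2@7, authorship ...1..2
After op 3 (add_cursor(4)): buffer="dyhjptj" (len 7), cursors c1@4 c3@4 c2@7, authorship ...1..2
After op 4 (move_right): buffer="dyhjptj" (len 7), cursors c1@5 c3@5 c2@7, authorship ...1..2
After op 5 (insert('k')): buffer="dyhjpkktjk" (len 10), cursors c1@7 c3@7 c2@10, authorship ...1.13.22

Answer: 7 10 7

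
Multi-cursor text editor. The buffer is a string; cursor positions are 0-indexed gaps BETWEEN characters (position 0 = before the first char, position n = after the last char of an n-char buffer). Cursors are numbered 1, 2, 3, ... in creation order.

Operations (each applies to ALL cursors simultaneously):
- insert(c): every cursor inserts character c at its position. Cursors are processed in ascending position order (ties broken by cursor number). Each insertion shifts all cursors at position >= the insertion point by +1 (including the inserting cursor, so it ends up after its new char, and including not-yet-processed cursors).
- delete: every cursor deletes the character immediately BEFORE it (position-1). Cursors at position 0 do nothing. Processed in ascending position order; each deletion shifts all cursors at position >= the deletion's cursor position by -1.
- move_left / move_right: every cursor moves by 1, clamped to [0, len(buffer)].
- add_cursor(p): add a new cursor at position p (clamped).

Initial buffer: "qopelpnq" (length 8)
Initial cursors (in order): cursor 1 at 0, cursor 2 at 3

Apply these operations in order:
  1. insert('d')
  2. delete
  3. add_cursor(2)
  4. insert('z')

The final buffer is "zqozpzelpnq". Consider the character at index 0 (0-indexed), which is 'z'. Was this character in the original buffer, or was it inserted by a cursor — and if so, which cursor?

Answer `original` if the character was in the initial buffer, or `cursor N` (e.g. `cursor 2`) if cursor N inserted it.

After op 1 (insert('d')): buffer="dqopdelpnq" (len 10), cursors c1@1 c2@5, authorship 1...2.....
After op 2 (delete): buffer="qopelpnq" (len 8), cursors c1@0 c2@3, authorship ........
After op 3 (add_cursor(2)): buffer="qopelpnq" (len 8), cursors c1@0 c3@2 c2@3, authorship ........
After op 4 (insert('z')): buffer="zqozpzelpnq" (len 11), cursors c1@1 c3@4 c2@6, authorship 1..3.2.....
Authorship (.=original, N=cursor N): 1 . . 3 . 2 . . . . .
Index 0: author = 1

Answer: cursor 1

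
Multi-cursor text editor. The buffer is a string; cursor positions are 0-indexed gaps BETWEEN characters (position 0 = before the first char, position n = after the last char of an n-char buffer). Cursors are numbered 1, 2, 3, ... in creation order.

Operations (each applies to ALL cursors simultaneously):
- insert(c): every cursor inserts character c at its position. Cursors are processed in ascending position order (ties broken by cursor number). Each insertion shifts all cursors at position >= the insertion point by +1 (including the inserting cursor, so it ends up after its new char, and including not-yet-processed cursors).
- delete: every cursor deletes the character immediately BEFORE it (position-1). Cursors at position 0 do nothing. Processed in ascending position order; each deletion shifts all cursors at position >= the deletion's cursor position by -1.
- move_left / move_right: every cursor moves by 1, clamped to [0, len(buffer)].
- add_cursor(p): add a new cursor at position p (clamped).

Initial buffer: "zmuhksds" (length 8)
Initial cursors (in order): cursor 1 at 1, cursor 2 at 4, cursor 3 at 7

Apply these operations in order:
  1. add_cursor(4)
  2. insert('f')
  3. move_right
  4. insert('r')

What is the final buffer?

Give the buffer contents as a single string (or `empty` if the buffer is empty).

Answer: zfmruhffkrrsdfsr

Derivation:
After op 1 (add_cursor(4)): buffer="zmuhksds" (len 8), cursors c1@1 c2@4 c4@4 c3@7, authorship ........
After op 2 (insert('f')): buffer="zfmuhffksdfs" (len 12), cursors c1@2 c2@7 c4@7 c3@11, authorship .1...24...3.
After op 3 (move_right): buffer="zfmuhffksdfs" (len 12), cursors c1@3 c2@8 c4@8 c3@12, authorship .1...24...3.
After op 4 (insert('r')): buffer="zfmruhffkrrsdfsr" (len 16), cursors c1@4 c2@11 c4@11 c3@16, authorship .1.1..24.24..3.3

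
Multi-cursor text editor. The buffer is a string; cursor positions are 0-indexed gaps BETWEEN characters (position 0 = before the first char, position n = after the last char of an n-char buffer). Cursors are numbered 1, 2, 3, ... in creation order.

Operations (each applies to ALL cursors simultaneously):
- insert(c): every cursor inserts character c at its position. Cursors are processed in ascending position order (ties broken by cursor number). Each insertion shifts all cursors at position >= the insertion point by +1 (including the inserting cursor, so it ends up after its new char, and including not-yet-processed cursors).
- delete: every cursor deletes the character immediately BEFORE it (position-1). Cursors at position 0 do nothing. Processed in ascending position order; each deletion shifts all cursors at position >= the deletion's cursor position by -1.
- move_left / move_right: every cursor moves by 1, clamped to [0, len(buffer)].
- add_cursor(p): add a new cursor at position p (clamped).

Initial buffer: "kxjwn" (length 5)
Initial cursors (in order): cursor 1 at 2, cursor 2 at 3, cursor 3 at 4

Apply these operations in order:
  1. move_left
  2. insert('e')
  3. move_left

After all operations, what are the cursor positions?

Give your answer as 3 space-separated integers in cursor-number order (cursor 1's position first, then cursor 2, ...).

Answer: 1 3 5

Derivation:
After op 1 (move_left): buffer="kxjwn" (len 5), cursors c1@1 c2@2 c3@3, authorship .....
After op 2 (insert('e')): buffer="kexejewn" (len 8), cursors c1@2 c2@4 c3@6, authorship .1.2.3..
After op 3 (move_left): buffer="kexejewn" (len 8), cursors c1@1 c2@3 c3@5, authorship .1.2.3..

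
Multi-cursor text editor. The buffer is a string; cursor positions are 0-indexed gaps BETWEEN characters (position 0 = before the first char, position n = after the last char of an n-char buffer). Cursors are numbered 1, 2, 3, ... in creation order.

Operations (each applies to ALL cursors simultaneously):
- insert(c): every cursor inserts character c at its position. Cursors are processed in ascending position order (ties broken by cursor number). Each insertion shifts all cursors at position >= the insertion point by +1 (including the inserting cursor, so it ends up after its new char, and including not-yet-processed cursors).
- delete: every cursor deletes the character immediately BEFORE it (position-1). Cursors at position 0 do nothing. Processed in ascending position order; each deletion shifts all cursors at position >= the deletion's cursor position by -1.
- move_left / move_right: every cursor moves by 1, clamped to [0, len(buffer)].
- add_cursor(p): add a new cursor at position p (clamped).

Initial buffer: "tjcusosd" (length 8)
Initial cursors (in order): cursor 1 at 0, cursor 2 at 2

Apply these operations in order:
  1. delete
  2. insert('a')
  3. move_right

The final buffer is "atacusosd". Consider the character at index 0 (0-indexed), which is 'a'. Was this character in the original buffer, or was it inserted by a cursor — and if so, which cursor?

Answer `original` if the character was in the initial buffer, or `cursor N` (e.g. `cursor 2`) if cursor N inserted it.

After op 1 (delete): buffer="tcusosd" (len 7), cursors c1@0 c2@1, authorship .......
After op 2 (insert('a')): buffer="atacusosd" (len 9), cursors c1@1 c2@3, authorship 1.2......
After op 3 (move_right): buffer="atacusosd" (len 9), cursors c1@2 c2@4, authorship 1.2......
Authorship (.=original, N=cursor N): 1 . 2 . . . . . .
Index 0: author = 1

Answer: cursor 1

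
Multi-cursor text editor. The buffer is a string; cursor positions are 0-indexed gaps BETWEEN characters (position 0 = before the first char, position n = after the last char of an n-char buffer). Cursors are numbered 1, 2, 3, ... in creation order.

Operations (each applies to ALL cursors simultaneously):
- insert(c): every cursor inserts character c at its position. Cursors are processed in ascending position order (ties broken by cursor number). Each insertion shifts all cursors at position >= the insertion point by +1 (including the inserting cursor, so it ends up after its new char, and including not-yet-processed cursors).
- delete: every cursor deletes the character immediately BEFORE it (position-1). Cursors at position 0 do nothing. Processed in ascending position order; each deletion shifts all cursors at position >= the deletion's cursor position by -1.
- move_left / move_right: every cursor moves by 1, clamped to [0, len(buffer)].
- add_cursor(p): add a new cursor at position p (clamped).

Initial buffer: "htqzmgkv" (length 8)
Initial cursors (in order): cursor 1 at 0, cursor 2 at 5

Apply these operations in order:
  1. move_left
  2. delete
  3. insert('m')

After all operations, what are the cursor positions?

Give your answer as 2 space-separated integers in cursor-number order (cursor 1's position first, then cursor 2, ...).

After op 1 (move_left): buffer="htqzmgkv" (len 8), cursors c1@0 c2@4, authorship ........
After op 2 (delete): buffer="htqmgkv" (len 7), cursors c1@0 c2@3, authorship .......
After op 3 (insert('m')): buffer="mhtqmmgkv" (len 9), cursors c1@1 c2@5, authorship 1...2....

Answer: 1 5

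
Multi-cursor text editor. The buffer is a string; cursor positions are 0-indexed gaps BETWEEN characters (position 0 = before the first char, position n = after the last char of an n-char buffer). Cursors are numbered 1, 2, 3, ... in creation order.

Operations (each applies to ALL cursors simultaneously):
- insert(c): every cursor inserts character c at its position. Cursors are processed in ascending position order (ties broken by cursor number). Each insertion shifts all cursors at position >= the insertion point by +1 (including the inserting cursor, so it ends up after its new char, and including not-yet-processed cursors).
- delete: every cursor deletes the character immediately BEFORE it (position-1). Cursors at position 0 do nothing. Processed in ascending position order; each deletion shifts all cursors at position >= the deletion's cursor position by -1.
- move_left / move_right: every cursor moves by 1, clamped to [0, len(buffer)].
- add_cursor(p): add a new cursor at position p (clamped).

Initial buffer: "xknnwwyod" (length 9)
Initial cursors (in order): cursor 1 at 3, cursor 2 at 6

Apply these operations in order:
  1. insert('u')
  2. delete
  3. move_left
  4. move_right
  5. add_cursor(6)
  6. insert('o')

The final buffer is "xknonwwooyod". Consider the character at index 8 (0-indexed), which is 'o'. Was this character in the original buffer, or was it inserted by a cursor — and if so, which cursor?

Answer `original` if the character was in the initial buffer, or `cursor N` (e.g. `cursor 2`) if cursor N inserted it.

After op 1 (insert('u')): buffer="xknunwwuyod" (len 11), cursors c1@4 c2@8, authorship ...1...2...
After op 2 (delete): buffer="xknnwwyod" (len 9), cursors c1@3 c2@6, authorship .........
After op 3 (move_left): buffer="xknnwwyod" (len 9), cursors c1@2 c2@5, authorship .........
After op 4 (move_right): buffer="xknnwwyod" (len 9), cursors c1@3 c2@6, authorship .........
After op 5 (add_cursor(6)): buffer="xknnwwyod" (len 9), cursors c1@3 c2@6 c3@6, authorship .........
After op 6 (insert('o')): buffer="xknonwwooyod" (len 12), cursors c1@4 c2@9 c3@9, authorship ...1...23...
Authorship (.=original, N=cursor N): . . . 1 . . . 2 3 . . .
Index 8: author = 3

Answer: cursor 3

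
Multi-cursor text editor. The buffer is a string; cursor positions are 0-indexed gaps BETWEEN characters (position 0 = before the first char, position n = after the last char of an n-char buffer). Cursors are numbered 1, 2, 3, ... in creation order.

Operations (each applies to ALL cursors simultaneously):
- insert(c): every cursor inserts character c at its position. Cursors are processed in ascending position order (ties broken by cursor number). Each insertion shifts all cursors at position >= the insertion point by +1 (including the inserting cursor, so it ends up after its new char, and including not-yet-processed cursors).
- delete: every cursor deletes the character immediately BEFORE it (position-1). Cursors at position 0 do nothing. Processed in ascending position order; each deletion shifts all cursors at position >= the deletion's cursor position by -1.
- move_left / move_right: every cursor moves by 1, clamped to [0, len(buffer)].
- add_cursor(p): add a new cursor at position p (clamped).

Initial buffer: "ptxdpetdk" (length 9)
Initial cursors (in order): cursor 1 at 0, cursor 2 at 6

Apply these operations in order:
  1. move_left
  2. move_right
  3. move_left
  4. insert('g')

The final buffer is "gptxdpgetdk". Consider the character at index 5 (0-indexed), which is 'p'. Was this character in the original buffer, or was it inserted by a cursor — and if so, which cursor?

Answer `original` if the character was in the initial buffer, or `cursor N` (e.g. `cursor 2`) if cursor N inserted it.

Answer: original

Derivation:
After op 1 (move_left): buffer="ptxdpetdk" (len 9), cursors c1@0 c2@5, authorship .........
After op 2 (move_right): buffer="ptxdpetdk" (len 9), cursors c1@1 c2@6, authorship .........
After op 3 (move_left): buffer="ptxdpetdk" (len 9), cursors c1@0 c2@5, authorship .........
After op 4 (insert('g')): buffer="gptxdpgetdk" (len 11), cursors c1@1 c2@7, authorship 1.....2....
Authorship (.=original, N=cursor N): 1 . . . . . 2 . . . .
Index 5: author = original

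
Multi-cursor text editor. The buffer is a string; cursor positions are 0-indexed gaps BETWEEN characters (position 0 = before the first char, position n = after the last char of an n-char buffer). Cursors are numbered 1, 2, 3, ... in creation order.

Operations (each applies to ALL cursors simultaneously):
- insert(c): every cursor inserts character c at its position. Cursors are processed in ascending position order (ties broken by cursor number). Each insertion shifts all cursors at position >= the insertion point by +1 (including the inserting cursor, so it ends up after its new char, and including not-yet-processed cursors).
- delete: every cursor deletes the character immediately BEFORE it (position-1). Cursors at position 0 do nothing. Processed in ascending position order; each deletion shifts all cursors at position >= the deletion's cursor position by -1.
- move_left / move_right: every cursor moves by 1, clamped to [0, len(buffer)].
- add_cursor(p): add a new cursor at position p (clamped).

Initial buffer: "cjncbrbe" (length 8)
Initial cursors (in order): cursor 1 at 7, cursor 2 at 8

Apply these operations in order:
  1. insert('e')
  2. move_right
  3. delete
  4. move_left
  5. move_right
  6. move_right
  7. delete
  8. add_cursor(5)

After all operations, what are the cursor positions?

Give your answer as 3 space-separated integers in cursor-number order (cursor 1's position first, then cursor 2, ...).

After op 1 (insert('e')): buffer="cjncbrbeee" (len 10), cursors c1@8 c2@10, authorship .......1.2
After op 2 (move_right): buffer="cjncbrbeee" (len 10), cursors c1@9 c2@10, authorship .......1.2
After op 3 (delete): buffer="cjncbrbe" (len 8), cursors c1@8 c2@8, authorship .......1
After op 4 (move_left): buffer="cjncbrbe" (len 8), cursors c1@7 c2@7, authorship .......1
After op 5 (move_right): buffer="cjncbrbe" (len 8), cursors c1@8 c2@8, authorship .......1
After op 6 (move_right): buffer="cjncbrbe" (len 8), cursors c1@8 c2@8, authorship .......1
After op 7 (delete): buffer="cjncbr" (len 6), cursors c1@6 c2@6, authorship ......
After op 8 (add_cursor(5)): buffer="cjncbr" (len 6), cursors c3@5 c1@6 c2@6, authorship ......

Answer: 6 6 5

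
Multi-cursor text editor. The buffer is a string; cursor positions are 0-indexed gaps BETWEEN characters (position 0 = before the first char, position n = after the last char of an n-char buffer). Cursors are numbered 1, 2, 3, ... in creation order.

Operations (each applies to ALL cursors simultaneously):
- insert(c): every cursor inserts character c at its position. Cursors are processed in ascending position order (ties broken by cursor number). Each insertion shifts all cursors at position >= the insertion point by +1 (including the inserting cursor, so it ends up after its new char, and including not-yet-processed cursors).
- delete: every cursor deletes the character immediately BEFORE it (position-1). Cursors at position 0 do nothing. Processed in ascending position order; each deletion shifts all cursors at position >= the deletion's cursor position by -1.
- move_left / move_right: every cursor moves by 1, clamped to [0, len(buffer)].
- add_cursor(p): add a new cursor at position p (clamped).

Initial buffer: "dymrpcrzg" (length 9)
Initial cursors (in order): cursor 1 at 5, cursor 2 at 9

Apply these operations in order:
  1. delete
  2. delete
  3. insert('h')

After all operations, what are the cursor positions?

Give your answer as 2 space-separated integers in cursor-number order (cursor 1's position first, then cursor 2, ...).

Answer: 4 7

Derivation:
After op 1 (delete): buffer="dymrcrz" (len 7), cursors c1@4 c2@7, authorship .......
After op 2 (delete): buffer="dymcr" (len 5), cursors c1@3 c2@5, authorship .....
After op 3 (insert('h')): buffer="dymhcrh" (len 7), cursors c1@4 c2@7, authorship ...1..2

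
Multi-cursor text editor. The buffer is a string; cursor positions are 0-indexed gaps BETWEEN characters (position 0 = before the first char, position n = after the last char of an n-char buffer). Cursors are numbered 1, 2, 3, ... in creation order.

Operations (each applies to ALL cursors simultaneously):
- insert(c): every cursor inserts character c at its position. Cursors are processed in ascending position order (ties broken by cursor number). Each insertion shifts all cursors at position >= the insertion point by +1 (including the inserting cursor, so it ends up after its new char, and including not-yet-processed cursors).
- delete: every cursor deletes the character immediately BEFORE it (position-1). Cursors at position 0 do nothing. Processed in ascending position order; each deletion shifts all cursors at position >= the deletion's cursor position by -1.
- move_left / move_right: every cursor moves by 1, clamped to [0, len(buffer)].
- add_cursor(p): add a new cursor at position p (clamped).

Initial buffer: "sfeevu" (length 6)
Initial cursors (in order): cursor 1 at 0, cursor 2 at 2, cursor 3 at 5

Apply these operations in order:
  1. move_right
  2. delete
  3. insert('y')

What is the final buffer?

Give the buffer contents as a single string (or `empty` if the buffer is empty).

Answer: yfyevy

Derivation:
After op 1 (move_right): buffer="sfeevu" (len 6), cursors c1@1 c2@3 c3@6, authorship ......
After op 2 (delete): buffer="fev" (len 3), cursors c1@0 c2@1 c3@3, authorship ...
After op 3 (insert('y')): buffer="yfyevy" (len 6), cursors c1@1 c2@3 c3@6, authorship 1.2..3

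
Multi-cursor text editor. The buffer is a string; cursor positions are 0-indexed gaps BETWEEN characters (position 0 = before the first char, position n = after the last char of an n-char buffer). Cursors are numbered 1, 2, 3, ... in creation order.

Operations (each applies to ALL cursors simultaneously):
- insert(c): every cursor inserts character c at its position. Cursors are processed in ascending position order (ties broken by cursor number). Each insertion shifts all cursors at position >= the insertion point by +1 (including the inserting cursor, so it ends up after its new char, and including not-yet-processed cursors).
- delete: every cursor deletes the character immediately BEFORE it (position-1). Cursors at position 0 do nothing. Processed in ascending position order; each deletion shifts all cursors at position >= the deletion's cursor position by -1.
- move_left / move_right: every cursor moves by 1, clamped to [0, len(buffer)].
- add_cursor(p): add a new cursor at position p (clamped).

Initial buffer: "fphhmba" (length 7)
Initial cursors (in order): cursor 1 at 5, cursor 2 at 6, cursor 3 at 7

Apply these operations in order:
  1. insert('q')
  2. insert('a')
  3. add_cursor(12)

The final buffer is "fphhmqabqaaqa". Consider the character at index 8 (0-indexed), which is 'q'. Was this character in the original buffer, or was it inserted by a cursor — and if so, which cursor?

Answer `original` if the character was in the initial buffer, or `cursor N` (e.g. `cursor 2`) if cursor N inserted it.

After op 1 (insert('q')): buffer="fphhmqbqaq" (len 10), cursors c1@6 c2@8 c3@10, authorship .....1.2.3
After op 2 (insert('a')): buffer="fphhmqabqaaqa" (len 13), cursors c1@7 c2@10 c3@13, authorship .....11.22.33
After op 3 (add_cursor(12)): buffer="fphhmqabqaaqa" (len 13), cursors c1@7 c2@10 c4@12 c3@13, authorship .....11.22.33
Authorship (.=original, N=cursor N): . . . . . 1 1 . 2 2 . 3 3
Index 8: author = 2

Answer: cursor 2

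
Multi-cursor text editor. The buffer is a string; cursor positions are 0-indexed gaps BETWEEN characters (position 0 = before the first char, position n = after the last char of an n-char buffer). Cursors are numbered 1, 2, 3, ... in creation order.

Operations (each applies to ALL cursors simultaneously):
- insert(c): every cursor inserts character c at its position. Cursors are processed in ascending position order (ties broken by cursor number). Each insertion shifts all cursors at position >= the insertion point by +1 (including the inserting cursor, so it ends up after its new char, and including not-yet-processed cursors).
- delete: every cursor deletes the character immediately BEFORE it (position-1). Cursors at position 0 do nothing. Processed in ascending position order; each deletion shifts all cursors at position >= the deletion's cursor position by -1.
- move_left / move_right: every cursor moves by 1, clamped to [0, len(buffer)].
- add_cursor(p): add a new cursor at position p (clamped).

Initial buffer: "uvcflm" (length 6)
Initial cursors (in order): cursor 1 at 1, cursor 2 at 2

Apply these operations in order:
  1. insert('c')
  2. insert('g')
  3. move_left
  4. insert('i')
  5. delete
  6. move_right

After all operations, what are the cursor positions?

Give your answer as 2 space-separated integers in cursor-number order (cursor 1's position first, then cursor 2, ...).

After op 1 (insert('c')): buffer="ucvccflm" (len 8), cursors c1@2 c2@4, authorship .1.2....
After op 2 (insert('g')): buffer="ucgvcgcflm" (len 10), cursors c1@3 c2@6, authorship .11.22....
After op 3 (move_left): buffer="ucgvcgcflm" (len 10), cursors c1@2 c2@5, authorship .11.22....
After op 4 (insert('i')): buffer="ucigvcigcflm" (len 12), cursors c1@3 c2@7, authorship .111.222....
After op 5 (delete): buffer="ucgvcgcflm" (len 10), cursors c1@2 c2@5, authorship .11.22....
After op 6 (move_right): buffer="ucgvcgcflm" (len 10), cursors c1@3 c2@6, authorship .11.22....

Answer: 3 6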